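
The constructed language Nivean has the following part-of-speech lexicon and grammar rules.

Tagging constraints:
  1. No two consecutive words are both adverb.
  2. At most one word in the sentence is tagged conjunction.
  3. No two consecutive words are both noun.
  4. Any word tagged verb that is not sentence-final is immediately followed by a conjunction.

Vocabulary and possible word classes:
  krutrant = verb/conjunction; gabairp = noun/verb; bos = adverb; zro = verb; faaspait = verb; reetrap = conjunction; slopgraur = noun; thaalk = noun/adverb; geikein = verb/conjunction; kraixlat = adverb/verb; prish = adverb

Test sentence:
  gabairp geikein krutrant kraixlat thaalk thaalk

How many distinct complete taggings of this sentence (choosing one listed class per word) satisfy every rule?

1

Candidates per position — 1:gabairp {noun,verb}; 2:geikein {verb,conjunction}; 3:krutrant {verb,conjunction}; 4:kraixlat {adverb,verb}; 5:thaalk {noun,adverb}; 6:thaalk {noun,adverb}.
There are 64 candidate sequences in total.
The sequences that satisfy every rule: noun verb conjunction adverb noun adverb.
Count = 1.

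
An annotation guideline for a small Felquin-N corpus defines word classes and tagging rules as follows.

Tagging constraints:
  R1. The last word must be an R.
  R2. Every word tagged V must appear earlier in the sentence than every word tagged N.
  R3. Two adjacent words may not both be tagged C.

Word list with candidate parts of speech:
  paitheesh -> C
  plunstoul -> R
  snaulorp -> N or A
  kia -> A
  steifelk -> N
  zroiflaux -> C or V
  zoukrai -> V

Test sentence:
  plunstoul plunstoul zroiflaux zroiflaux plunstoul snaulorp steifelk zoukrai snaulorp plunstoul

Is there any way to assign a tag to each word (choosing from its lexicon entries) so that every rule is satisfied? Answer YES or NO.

Candidates per position — 1:plunstoul {R}; 2:plunstoul {R}; 3:zroiflaux {C,V}; 4:zroiflaux {C,V}; 5:plunstoul {R}; 6:snaulorp {N,A}; 7:steifelk {N}; 8:zoukrai {V}; 9:snaulorp {N,A}; 10:plunstoul {R}.
Rule 2 cannot be satisfied by any choice of tags from the lexicon.
So there is no consistent tagging.

NO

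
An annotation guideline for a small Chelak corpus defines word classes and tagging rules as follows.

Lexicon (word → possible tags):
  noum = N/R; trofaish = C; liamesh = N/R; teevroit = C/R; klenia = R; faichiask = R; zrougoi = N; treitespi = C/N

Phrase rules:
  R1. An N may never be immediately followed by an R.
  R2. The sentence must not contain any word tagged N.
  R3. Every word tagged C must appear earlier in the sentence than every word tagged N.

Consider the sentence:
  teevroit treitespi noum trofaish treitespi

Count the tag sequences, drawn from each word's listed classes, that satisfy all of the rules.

2

Candidates per position — 1:teevroit {C,R}; 2:treitespi {C,N}; 3:noum {N,R}; 4:trofaish {C}; 5:treitespi {C,N}.
There are 16 candidate sequences in total.
The sequences that satisfy every rule: C C R C C; R C R C C.
Count = 2.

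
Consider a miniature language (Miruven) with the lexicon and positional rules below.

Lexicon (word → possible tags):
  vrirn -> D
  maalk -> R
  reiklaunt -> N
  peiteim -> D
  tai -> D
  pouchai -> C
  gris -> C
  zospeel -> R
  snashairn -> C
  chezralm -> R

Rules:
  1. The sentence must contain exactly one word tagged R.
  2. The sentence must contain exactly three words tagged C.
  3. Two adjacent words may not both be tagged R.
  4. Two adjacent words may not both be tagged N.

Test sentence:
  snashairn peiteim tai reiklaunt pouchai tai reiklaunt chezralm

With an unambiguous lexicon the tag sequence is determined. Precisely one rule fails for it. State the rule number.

Fixed tagging: C D D N C D N R.
Rule check: R1 ok, R2 fails, R3 ok, R4 ok.
Only rule 2 fails.

2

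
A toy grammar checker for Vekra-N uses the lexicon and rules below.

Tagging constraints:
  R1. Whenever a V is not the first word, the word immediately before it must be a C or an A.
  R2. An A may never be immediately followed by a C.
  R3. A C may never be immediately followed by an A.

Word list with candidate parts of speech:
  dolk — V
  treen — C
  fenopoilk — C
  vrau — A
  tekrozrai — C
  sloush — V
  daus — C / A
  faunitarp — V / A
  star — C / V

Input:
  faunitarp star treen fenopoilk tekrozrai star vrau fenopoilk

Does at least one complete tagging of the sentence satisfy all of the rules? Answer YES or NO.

Candidates per position — 1:faunitarp {V,A}; 2:star {C,V}; 3:treen {C}; 4:fenopoilk {C}; 5:tekrozrai {C}; 6:star {C,V}; 7:vrau {A}; 8:fenopoilk {C}.
Rule 2 cannot be satisfied by any choice of tags from the lexicon.
So there is no consistent tagging.

NO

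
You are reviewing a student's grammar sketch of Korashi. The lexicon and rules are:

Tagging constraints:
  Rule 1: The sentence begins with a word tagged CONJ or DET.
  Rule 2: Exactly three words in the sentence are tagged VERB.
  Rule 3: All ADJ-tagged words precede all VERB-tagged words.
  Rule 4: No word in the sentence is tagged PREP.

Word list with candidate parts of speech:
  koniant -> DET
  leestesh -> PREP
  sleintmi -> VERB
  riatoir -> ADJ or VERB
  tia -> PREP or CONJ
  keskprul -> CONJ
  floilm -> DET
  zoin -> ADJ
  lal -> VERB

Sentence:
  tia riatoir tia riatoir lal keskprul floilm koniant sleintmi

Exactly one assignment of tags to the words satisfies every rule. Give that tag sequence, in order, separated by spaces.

Candidates per position — 1:tia {PREP,CONJ}; 2:riatoir {ADJ,VERB}; 3:tia {PREP,CONJ}; 4:riatoir {ADJ,VERB}; 5:lal {VERB}; 6:keskprul {CONJ}; 7:floilm {DET}; 8:koniant {DET}; 9:sleintmi {VERB}.
At position 1, choosing PREP makes rule 1 impossible to satisfy; hence CONJ.
At position 3, choosing PREP makes rule 4 impossible to satisfy; hence CONJ.
The remaining ambiguous positions (2, 4) are resolved jointly — only one combination satisfies every rule.
So the tagging must be: CONJ ADJ CONJ VERB VERB CONJ DET DET VERB.
Checking: rule 1 satisfied; rule 2 satisfied; rule 3 satisfied; rule 4 satisfied.

CONJ ADJ CONJ VERB VERB CONJ DET DET VERB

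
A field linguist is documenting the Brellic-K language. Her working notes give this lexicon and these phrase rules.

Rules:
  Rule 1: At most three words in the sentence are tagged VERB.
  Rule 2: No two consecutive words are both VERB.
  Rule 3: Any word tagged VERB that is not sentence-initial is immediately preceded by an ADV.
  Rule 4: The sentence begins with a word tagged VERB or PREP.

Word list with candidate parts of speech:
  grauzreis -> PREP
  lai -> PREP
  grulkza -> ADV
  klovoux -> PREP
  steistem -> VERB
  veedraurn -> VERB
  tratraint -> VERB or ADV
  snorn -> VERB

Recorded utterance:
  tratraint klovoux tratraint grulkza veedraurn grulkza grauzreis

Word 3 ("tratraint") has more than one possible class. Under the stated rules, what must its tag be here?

Candidates per position — 1:tratraint {VERB,ADV}; 2:klovoux {PREP}; 3:tratraint {VERB,ADV}; 4:grulkza {ADV}; 5:veedraurn {VERB}; 6:grulkza {ADV}; 7:grauzreis {PREP}.
If word 1 were ADV, no tagging could satisfy rule 4; so word 1 is VERB.
If word 3 were VERB, no tagging could satisfy rule 3; so word 3 is ADV.
That leaves exactly one tagging: VERB PREP ADV ADV VERB ADV PREP.
Check: rule 1 holds; rule 2 holds; rule 3 holds; rule 4 holds.

ADV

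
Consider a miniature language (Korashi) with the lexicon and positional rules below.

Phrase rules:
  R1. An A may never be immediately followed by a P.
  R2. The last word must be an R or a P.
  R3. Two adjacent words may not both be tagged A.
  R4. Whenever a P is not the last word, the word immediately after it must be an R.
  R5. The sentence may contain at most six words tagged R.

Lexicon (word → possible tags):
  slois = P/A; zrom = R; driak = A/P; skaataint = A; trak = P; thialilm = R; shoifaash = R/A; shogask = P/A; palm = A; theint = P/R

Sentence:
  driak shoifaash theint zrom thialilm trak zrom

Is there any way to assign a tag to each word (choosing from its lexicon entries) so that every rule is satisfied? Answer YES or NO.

Candidates per position — 1:driak {A,P}; 2:shoifaash {R,A}; 3:theint {P,R}; 4:zrom {R}; 5:thialilm {R}; 6:trak {P}; 7:zrom {R}.
One satisfying assignment: A R P R R P R.
Verifying each rule — rule 1 holds; rule 2 holds; rule 3 holds; rule 4 holds; rule 5 holds.

YES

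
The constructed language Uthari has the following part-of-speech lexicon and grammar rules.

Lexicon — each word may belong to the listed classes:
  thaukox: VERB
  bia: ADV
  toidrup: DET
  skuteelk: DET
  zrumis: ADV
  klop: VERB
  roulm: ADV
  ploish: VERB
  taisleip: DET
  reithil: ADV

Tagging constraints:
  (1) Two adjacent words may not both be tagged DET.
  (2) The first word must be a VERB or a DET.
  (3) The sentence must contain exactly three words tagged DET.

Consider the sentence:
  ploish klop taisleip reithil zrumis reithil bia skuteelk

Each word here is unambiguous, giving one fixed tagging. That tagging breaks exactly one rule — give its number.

3

Fixed tagging: VERB VERB DET ADV ADV ADV ADV DET.
Checking each rule: R1 pass, R2 pass, R3 fail.
Only rule 3 fails.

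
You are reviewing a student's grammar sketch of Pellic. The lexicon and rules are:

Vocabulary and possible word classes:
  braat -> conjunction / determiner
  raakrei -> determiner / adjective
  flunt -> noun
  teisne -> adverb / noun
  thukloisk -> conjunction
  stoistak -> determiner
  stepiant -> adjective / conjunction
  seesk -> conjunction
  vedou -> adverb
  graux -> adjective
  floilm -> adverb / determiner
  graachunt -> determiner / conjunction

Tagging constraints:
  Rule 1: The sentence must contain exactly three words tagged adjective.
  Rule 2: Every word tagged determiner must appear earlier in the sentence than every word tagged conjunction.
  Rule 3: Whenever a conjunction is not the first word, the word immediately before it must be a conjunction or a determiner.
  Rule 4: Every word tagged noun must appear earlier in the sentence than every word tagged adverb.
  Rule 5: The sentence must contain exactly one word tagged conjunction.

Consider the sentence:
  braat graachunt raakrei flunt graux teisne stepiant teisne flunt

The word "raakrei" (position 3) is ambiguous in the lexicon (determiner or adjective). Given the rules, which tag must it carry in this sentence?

Candidates per position — 1:braat {conjunction,determiner}; 2:graachunt {determiner,conjunction}; 3:raakrei {determiner,adjective}; 4:flunt {noun}; 5:graux {adjective}; 6:teisne {adverb,noun}; 7:stepiant {adjective,conjunction}; 8:teisne {adverb,noun}; 9:flunt {noun}.
Word 3 cannot be determiner — rule 1 would then fail for every completion. It is adjective.
Word 6 cannot be adverb — rule 4 would then fail for every completion. It is noun.
Word 7 cannot be conjunction — rule 1 would then fail for every completion. It is adjective.
Word 8 cannot be adverb — rule 4 would then fail for every completion. It is noun.
The remaining ambiguous positions (1, 2) are resolved jointly — only one combination satisfies every rule.
So the tagging must be: determiner conjunction adjective noun adjective noun adjective noun noun.
Verifying each rule — rule 1 ok; rule 2 ok; rule 3 ok; rule 4 ok; rule 5 ok.

adjective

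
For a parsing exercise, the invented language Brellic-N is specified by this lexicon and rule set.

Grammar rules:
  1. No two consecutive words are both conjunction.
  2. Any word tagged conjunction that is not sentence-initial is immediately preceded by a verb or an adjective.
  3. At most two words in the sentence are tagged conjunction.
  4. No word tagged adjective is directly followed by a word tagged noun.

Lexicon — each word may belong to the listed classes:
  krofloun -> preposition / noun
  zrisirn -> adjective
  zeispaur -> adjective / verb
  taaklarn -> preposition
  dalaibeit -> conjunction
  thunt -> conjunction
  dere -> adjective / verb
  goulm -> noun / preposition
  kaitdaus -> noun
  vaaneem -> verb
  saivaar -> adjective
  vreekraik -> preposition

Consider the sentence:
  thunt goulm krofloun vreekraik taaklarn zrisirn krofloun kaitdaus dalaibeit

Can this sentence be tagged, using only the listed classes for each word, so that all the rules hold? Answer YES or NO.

NO

Candidates per position — 1:thunt {conjunction}; 2:goulm {noun,preposition}; 3:krofloun {preposition,noun}; 4:vreekraik {preposition}; 5:taaklarn {preposition}; 6:zrisirn {adjective}; 7:krofloun {preposition,noun}; 8:kaitdaus {noun}; 9:dalaibeit {conjunction}.
Rule 2 cannot be satisfied by any choice of tags from the lexicon.
So there is no consistent tagging.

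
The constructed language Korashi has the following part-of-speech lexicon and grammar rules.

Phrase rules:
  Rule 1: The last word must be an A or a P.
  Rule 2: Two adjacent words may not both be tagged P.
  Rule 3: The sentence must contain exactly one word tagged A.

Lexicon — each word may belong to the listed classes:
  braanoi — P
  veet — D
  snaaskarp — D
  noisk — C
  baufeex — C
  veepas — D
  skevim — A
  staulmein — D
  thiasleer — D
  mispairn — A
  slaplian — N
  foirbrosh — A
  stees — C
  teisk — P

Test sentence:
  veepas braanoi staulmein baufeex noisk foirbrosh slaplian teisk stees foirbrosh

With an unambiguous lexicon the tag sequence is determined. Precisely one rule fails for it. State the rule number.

Fixed tagging: D P D C C A N P C A.
Applying the rules: R1 holds, R2 holds, R3 violated.
Only rule 3 fails.

3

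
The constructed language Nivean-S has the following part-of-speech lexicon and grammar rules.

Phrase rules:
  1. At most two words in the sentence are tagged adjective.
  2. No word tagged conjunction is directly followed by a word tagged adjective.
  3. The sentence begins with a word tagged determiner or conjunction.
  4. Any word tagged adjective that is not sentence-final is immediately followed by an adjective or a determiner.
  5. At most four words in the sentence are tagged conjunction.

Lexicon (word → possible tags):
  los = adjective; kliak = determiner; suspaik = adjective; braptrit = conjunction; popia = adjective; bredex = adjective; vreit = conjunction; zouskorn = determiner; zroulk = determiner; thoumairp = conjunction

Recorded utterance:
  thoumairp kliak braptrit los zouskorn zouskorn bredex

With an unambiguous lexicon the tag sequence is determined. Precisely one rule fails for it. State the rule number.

Fixed tagging: conjunction determiner conjunction adjective determiner determiner adjective.
Rule check: R1 holds, R2 violated, R3 holds, R4 holds, R5 holds.
Only rule 2 fails.

2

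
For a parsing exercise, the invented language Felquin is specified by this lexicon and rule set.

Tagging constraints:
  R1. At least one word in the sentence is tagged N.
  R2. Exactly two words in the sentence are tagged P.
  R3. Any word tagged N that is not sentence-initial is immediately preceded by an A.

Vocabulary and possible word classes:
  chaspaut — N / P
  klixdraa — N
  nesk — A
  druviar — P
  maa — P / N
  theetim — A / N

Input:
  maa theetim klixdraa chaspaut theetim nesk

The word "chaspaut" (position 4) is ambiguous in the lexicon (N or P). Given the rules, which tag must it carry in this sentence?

Candidates per position — 1:maa {P,N}; 2:theetim {A,N}; 3:klixdraa {N}; 4:chaspaut {N,P}; 5:theetim {A,N}; 6:nesk {A}.
If word 1 were N, no tagging could satisfy rule 2; so word 1 is P.
If word 2 were N, no tagging could satisfy rule 3; so word 2 is A.
If word 4 were N, no tagging could satisfy rule 2; so word 4 is P.
If word 5 were N, no tagging could satisfy rule 3; so word 5 is A.
The only consistent sequence is: P A N P A A.
Verifying each rule — rule 1 holds; rule 2 holds; rule 3 holds.

P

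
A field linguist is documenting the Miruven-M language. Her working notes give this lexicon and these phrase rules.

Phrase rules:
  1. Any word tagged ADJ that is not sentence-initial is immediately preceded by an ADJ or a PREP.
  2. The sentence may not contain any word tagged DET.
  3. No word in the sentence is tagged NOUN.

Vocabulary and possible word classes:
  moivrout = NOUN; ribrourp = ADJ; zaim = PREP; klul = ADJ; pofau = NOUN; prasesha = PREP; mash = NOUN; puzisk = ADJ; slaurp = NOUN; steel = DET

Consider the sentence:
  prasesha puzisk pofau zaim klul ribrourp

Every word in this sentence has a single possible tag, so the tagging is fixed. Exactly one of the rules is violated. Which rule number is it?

3

Fixed tagging: PREP ADJ NOUN PREP ADJ ADJ.
Rule check: R1 holds, R2 holds, R3 violated.
Only rule 3 fails.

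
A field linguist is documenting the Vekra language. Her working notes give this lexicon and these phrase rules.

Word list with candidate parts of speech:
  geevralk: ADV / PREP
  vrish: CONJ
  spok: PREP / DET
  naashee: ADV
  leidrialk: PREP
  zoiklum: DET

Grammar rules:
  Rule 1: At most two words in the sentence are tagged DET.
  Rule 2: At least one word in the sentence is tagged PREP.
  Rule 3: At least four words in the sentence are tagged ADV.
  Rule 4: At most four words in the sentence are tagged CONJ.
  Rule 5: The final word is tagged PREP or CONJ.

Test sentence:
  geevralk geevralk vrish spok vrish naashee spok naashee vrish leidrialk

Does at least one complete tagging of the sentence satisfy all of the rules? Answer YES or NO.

Candidates per position — 1:geevralk {ADV,PREP}; 2:geevralk {ADV,PREP}; 3:vrish {CONJ}; 4:spok {PREP,DET}; 5:vrish {CONJ}; 6:naashee {ADV}; 7:spok {PREP,DET}; 8:naashee {ADV}; 9:vrish {CONJ}; 10:leidrialk {PREP}.
One satisfying assignment: ADV ADV CONJ DET CONJ ADV DET ADV CONJ PREP.
Check: rule 1 holds; rule 2 holds; rule 3 holds; rule 4 holds; rule 5 holds.

YES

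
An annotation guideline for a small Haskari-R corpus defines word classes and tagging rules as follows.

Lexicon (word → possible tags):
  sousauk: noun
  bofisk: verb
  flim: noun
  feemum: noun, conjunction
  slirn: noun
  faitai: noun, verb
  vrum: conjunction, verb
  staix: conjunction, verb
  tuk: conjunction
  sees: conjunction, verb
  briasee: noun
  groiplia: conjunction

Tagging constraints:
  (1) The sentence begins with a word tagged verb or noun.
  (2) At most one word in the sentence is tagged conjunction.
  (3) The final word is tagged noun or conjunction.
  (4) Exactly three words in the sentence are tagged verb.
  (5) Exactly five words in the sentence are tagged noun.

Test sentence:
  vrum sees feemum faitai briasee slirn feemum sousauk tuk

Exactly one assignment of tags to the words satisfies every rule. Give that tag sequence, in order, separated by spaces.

verb verb noun verb noun noun noun noun conjunction

Candidates per position — 1:vrum {conjunction,verb}; 2:sees {conjunction,verb}; 3:feemum {noun,conjunction}; 4:faitai {noun,verb}; 5:briasee {noun}; 6:slirn {noun}; 7:feemum {noun,conjunction}; 8:sousauk {noun}; 9:tuk {conjunction}.
If word 1 were conjunction, no tagging could satisfy rule 1; so word 1 is verb.
If word 2 were conjunction, no tagging could satisfy rule 2; so word 2 is verb.
If word 3 were conjunction, no tagging could satisfy rule 2; so word 3 is noun.
If word 4 were noun, no tagging could satisfy rule 4; so word 4 is verb.
If word 7 were conjunction, no tagging could satisfy rule 2; so word 7 is noun.
The unique satisfying tagging is: verb verb noun verb noun noun noun noun conjunction.
Check: rule 1 ✓; rule 2 ✓; rule 3 ✓; rule 4 ✓; rule 5 ✓.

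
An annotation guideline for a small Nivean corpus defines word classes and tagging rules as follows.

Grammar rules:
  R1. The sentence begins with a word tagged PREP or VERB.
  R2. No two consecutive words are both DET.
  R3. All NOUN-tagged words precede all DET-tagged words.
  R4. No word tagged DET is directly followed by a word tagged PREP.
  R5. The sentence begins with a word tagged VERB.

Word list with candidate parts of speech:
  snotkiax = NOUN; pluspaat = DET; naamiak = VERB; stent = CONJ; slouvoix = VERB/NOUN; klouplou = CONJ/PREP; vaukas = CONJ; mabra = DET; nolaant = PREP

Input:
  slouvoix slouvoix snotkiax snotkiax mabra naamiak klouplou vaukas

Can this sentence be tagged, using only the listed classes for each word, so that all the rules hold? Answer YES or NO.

YES

Candidates per position — 1:slouvoix {VERB,NOUN}; 2:slouvoix {VERB,NOUN}; 3:snotkiax {NOUN}; 4:snotkiax {NOUN}; 5:mabra {DET}; 6:naamiak {VERB}; 7:klouplou {CONJ,PREP}; 8:vaukas {CONJ}.
One satisfying assignment: VERB NOUN NOUN NOUN DET VERB CONJ CONJ.
Checking: rule 1 ok; rule 2 ok; rule 3 ok; rule 4 ok; rule 5 ok.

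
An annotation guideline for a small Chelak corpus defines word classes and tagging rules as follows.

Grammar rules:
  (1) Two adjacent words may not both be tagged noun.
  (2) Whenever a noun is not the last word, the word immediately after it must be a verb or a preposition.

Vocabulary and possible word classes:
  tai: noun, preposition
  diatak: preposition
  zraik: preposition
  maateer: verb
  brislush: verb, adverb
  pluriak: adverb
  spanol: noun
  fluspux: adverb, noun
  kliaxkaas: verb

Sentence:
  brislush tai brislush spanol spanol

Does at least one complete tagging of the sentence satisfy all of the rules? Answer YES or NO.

NO

Candidates per position — 1:brislush {verb,adverb}; 2:tai {noun,preposition}; 3:brislush {verb,adverb}; 4:spanol {noun}; 5:spanol {noun}.
Rule 1 cannot be satisfied by any choice of tags from the lexicon.
So there is no consistent tagging.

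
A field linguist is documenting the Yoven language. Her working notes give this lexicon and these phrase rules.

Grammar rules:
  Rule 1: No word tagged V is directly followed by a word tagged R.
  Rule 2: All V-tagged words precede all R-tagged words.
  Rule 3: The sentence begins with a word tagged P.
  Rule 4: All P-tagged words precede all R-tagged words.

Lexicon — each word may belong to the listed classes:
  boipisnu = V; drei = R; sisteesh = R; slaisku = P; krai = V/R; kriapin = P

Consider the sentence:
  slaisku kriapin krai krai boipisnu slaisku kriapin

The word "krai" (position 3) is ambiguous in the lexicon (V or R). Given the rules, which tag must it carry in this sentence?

V

Candidates per position — 1:slaisku {P}; 2:kriapin {P}; 3:krai {V,R}; 4:krai {V,R}; 5:boipisnu {V}; 6:slaisku {P}; 7:kriapin {P}.
Word 3 cannot be R — rule 2 would then fail for every completion. It is V.
Word 4 cannot be R — rule 1 would then fail for every completion. It is V.
That leaves exactly one tagging: P P V V V P P.
Verifying each rule — rule 1 satisfied; rule 2 satisfied; rule 3 satisfied; rule 4 satisfied.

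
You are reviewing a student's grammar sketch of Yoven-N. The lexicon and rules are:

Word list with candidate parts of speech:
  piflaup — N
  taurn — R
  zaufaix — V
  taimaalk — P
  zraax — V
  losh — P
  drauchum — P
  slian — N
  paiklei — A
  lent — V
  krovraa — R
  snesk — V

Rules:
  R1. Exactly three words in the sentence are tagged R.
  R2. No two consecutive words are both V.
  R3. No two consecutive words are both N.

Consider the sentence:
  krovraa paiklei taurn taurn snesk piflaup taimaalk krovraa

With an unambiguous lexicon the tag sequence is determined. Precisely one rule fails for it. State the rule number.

Fixed tagging: R A R R V N P R.
Checking each rule: R1 ✗, R2 ✓, R3 ✓.
Only rule 1 fails.

1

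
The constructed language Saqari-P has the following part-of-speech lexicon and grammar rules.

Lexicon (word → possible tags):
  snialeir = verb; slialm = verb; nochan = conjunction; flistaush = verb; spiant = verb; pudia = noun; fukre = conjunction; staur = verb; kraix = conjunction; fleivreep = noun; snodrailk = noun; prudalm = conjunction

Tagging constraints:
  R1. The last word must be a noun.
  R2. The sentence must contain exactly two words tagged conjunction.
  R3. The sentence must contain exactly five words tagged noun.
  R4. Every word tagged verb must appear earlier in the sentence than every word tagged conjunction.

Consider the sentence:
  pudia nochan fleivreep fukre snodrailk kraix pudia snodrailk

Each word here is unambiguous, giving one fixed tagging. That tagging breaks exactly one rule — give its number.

Fixed tagging: noun conjunction noun conjunction noun conjunction noun noun.
Applying the rules: R1 ok, R2 fails, R3 ok, R4 ok.
Only rule 2 fails.

2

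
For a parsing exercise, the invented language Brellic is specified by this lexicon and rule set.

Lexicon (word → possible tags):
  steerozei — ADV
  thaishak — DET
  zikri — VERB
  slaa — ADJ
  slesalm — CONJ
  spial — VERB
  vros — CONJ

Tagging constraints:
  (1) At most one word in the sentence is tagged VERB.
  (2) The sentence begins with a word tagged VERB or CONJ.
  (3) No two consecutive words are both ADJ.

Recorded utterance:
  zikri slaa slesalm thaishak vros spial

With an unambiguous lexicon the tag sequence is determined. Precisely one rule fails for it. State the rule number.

Fixed tagging: VERB ADJ CONJ DET CONJ VERB.
Rule check: R1 violated, R2 holds, R3 holds.
Only rule 1 fails.

1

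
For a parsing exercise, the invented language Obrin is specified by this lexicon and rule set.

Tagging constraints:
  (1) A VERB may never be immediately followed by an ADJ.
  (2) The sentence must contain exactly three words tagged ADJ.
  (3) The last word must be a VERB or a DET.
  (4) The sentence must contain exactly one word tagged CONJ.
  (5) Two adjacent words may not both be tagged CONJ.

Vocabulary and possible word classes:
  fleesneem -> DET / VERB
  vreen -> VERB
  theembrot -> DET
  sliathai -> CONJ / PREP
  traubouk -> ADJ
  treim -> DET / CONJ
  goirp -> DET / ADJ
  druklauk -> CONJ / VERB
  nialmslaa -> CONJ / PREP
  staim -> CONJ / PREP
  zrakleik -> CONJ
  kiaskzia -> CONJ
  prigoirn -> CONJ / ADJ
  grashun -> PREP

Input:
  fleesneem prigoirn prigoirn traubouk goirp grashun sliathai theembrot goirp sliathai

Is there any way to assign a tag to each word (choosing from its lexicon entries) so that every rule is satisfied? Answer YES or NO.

NO

Candidates per position — 1:fleesneem {DET,VERB}; 2:prigoirn {CONJ,ADJ}; 3:prigoirn {CONJ,ADJ}; 4:traubouk {ADJ}; 5:goirp {DET,ADJ}; 6:grashun {PREP}; 7:sliathai {CONJ,PREP}; 8:theembrot {DET}; 9:goirp {DET,ADJ}; 10:sliathai {CONJ,PREP}.
Rule 3 cannot be satisfied by any choice of tags from the lexicon.
So there is no consistent tagging.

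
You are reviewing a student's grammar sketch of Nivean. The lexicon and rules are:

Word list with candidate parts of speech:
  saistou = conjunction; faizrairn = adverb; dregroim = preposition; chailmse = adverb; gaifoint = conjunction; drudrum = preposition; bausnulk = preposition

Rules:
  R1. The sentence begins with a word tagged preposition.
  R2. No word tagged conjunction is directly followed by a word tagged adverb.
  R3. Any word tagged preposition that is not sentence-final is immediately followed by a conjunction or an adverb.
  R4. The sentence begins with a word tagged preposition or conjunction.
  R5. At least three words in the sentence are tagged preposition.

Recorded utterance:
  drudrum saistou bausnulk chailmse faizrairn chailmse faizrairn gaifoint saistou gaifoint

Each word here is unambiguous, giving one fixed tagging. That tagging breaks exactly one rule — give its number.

5

Fixed tagging: preposition conjunction preposition adverb adverb adverb adverb conjunction conjunction conjunction.
Checking each rule: R1 ✓, R2 ✓, R3 ✓, R4 ✓, R5 ✗.
Only rule 5 fails.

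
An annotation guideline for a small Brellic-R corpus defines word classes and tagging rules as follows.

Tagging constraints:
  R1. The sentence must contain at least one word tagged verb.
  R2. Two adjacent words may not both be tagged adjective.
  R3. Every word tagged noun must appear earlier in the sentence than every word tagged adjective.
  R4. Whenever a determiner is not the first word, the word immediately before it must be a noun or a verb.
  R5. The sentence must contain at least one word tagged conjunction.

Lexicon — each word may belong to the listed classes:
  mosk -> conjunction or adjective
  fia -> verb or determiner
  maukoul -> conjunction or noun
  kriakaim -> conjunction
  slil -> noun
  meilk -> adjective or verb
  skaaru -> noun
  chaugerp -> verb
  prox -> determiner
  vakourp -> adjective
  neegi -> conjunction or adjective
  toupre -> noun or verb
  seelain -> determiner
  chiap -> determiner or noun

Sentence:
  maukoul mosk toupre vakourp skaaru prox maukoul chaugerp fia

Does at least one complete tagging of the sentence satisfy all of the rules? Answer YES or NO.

NO

Candidates per position — 1:maukoul {conjunction,noun}; 2:mosk {conjunction,adjective}; 3:toupre {noun,verb}; 4:vakourp {adjective}; 5:skaaru {noun}; 6:prox {determiner}; 7:maukoul {conjunction,noun}; 8:chaugerp {verb}; 9:fia {verb,determiner}.
Rule 3 cannot be satisfied by any choice of tags from the lexicon.
So there is no consistent tagging.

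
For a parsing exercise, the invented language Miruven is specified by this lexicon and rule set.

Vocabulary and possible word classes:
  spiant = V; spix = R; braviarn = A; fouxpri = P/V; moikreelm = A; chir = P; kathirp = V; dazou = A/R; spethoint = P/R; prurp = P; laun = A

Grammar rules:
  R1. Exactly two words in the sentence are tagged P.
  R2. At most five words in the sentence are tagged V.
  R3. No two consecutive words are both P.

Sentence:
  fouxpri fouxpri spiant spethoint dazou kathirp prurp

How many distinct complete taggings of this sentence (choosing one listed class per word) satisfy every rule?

6

Candidates per position — 1:fouxpri {P,V}; 2:fouxpri {P,V}; 3:spiant {V}; 4:spethoint {P,R}; 5:dazou {A,R}; 6:kathirp {V}; 7:prurp {P}.
There are 16 candidate sequences in total.
Checking each against the rules leaves 6 sequences.
Count = 6.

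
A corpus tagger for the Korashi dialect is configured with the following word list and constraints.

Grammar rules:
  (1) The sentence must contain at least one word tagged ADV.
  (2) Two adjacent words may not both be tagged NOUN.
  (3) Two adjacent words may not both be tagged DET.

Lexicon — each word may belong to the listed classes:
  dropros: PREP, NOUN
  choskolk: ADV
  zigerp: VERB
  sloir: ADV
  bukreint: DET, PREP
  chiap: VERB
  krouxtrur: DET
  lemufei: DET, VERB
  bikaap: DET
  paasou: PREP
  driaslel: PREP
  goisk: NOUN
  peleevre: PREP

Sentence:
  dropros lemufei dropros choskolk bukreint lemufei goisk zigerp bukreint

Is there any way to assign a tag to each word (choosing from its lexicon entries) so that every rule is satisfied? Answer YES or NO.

Candidates per position — 1:dropros {PREP,NOUN}; 2:lemufei {DET,VERB}; 3:dropros {PREP,NOUN}; 4:choskolk {ADV}; 5:bukreint {DET,PREP}; 6:lemufei {DET,VERB}; 7:goisk {NOUN}; 8:zigerp {VERB}; 9:bukreint {DET,PREP}.
One satisfying assignment: PREP DET PREP ADV DET VERB NOUN VERB DET.
Rule-by-rule: rule 1 holds; rule 2 holds; rule 3 holds.

YES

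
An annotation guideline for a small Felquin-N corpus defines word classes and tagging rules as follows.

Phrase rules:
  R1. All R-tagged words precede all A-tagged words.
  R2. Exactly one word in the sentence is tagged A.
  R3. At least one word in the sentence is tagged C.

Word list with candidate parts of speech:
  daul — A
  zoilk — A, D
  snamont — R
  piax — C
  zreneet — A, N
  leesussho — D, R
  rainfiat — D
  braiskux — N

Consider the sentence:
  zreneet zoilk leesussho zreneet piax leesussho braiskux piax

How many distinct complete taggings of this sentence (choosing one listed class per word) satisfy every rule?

4

Candidates per position — 1:zreneet {A,N}; 2:zoilk {A,D}; 3:leesussho {D,R}; 4:zreneet {A,N}; 5:piax {C}; 6:leesussho {D,R}; 7:braiskux {N}; 8:piax {C}.
There are 32 candidate sequences in total.
The sequences that satisfy every rule: A D D N C D N C; N A D N C D N C; N D D A C D N C; N D R A C D N C.
Count = 4.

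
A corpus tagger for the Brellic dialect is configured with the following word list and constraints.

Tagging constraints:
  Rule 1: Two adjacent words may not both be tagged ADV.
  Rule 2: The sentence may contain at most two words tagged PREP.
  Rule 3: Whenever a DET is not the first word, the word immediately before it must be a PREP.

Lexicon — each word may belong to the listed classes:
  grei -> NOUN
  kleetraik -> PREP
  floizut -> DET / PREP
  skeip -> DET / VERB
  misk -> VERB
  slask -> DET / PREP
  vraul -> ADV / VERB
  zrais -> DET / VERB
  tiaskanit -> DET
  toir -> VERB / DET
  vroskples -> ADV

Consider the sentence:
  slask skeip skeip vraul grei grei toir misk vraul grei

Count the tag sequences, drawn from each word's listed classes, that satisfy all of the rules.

Candidates per position — 1:slask {DET,PREP}; 2:skeip {DET,VERB}; 3:skeip {DET,VERB}; 4:vraul {ADV,VERB}; 5:grei {NOUN}; 6:grei {NOUN}; 7:toir {VERB,DET}; 8:misk {VERB}; 9:vraul {ADV,VERB}; 10:grei {NOUN}.
There are 64 candidate sequences in total.
Checking each against the rules leaves 12 sequences.
Count = 12.

12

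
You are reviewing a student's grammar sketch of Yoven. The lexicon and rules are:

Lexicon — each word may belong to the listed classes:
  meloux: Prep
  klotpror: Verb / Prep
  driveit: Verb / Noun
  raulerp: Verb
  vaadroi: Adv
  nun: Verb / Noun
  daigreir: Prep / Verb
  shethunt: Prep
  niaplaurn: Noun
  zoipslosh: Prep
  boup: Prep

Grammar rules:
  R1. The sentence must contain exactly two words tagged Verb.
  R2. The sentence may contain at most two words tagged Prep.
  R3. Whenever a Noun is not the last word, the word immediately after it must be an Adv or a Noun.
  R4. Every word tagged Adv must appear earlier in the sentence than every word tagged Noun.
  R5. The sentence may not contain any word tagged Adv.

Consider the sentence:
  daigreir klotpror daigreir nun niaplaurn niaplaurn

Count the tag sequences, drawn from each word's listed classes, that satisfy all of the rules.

6

Candidates per position — 1:daigreir {Prep,Verb}; 2:klotpror {Verb,Prep}; 3:daigreir {Prep,Verb}; 4:nun {Verb,Noun}; 5:niaplaurn {Noun}; 6:niaplaurn {Noun}.
There are 16 candidate sequences in total.
Checking each against the rules leaves 6 sequences.
Count = 6.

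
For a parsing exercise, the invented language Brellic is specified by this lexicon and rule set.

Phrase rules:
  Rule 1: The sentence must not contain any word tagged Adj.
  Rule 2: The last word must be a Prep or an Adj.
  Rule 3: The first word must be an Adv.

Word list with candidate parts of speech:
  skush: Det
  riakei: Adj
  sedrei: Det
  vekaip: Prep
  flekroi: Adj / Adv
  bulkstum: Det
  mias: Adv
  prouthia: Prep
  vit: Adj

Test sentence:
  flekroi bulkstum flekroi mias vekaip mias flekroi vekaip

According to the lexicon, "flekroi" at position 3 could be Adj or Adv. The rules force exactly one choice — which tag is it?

Candidates per position — 1:flekroi {Adj,Adv}; 2:bulkstum {Det}; 3:flekroi {Adj,Adv}; 4:mias {Adv}; 5:vekaip {Prep}; 6:mias {Adv}; 7:flekroi {Adj,Adv}; 8:vekaip {Prep}.
If word 1 were Adj, no tagging could satisfy rule 1; so word 1 is Adv.
If word 3 were Adj, no tagging could satisfy rule 1; so word 3 is Adv.
If word 7 were Adj, no tagging could satisfy rule 1; so word 7 is Adv.
The unique satisfying tagging is: Adv Det Adv Adv Prep Adv Adv Prep.
Checking: rule 1 satisfied; rule 2 satisfied; rule 3 satisfied.

Adv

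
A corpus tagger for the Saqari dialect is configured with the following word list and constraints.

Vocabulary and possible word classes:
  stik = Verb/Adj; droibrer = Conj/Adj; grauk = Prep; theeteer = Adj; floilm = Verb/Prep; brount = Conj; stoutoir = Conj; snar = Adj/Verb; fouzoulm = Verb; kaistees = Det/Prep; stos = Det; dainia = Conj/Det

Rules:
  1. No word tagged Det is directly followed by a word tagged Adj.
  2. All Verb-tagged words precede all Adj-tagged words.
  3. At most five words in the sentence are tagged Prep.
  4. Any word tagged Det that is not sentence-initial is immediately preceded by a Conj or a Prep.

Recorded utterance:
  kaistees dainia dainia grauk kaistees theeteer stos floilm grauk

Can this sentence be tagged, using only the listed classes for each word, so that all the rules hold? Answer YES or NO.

NO

Candidates per position — 1:kaistees {Det,Prep}; 2:dainia {Conj,Det}; 3:dainia {Conj,Det}; 4:grauk {Prep}; 5:kaistees {Det,Prep}; 6:theeteer {Adj}; 7:stos {Det}; 8:floilm {Verb,Prep}; 9:grauk {Prep}.
Rule 4 cannot be satisfied by any choice of tags from the lexicon.
So there is no consistent tagging.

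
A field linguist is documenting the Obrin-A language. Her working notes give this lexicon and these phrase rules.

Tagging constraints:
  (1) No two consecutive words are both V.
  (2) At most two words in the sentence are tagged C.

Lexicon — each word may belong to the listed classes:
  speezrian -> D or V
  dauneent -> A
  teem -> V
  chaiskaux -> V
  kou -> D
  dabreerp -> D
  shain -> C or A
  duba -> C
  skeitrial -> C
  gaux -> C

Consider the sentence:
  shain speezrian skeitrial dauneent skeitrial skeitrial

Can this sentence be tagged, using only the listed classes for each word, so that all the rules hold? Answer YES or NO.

NO

Candidates per position — 1:shain {C,A}; 2:speezrian {D,V}; 3:skeitrial {C}; 4:dauneent {A}; 5:skeitrial {C}; 6:skeitrial {C}.
Rule 2 cannot be satisfied by any choice of tags from the lexicon.
So there is no consistent tagging.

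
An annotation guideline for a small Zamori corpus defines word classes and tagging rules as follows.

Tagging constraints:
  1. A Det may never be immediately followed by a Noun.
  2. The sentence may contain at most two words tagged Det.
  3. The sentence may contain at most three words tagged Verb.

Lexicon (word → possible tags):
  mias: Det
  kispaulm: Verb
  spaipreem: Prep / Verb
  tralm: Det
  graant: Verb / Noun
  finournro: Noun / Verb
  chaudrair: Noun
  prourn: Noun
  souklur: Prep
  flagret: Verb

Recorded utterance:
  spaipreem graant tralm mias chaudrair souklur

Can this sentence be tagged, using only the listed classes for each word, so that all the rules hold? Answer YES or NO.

NO

Candidates per position — 1:spaipreem {Prep,Verb}; 2:graant {Verb,Noun}; 3:tralm {Det}; 4:mias {Det}; 5:chaudrair {Noun}; 6:souklur {Prep}.
Rule 1 cannot be satisfied by any choice of tags from the lexicon.
So there is no consistent tagging.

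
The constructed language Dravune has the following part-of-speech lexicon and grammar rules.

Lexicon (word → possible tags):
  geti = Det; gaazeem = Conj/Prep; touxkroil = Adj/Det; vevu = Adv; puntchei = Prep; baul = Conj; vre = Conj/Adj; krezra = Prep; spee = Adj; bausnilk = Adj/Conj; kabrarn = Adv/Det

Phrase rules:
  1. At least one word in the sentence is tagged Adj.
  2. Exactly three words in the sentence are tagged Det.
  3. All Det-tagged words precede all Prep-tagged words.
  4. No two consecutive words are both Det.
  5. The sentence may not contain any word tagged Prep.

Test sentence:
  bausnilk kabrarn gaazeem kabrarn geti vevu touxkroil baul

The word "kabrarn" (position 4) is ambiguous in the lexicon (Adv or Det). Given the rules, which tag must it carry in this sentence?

Candidates per position — 1:bausnilk {Adj,Conj}; 2:kabrarn {Adv,Det}; 3:gaazeem {Conj,Prep}; 4:kabrarn {Adv,Det}; 5:geti {Det}; 6:vevu {Adv}; 7:touxkroil {Adj,Det}; 8:baul {Conj}.
If word 3 were Prep, no tagging could satisfy rule 3; so word 3 is Conj.
If word 4 were Det, no tagging could satisfy rule 4; so word 4 is Adv.
If word 7 were Adj, no tagging could satisfy rule 2; so word 7 is Det.
If word 1 were Conj, no tagging could satisfy rule 1; so word 1 is Adj.
If word 2 were Adv, no tagging could satisfy rule 2; so word 2 is Det.
So the tagging must be: Adj Det Conj Adv Det Adv Det Conj.
Check: rule 1 ✓; rule 2 ✓; rule 3 ✓; rule 4 ✓; rule 5 ✓.

Adv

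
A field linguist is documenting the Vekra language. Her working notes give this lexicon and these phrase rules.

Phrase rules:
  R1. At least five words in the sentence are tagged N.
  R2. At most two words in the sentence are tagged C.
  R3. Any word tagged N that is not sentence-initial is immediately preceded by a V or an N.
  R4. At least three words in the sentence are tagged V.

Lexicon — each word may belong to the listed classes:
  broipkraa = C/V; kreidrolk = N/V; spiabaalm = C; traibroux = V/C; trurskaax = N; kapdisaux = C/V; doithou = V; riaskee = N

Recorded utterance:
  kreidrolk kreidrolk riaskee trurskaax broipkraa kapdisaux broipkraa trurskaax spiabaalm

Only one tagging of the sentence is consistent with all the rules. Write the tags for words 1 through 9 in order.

Candidates per position — 1:kreidrolk {N,V}; 2:kreidrolk {N,V}; 3:riaskee {N}; 4:trurskaax {N}; 5:broipkraa {C,V}; 6:kapdisaux {C,V}; 7:broipkraa {C,V}; 8:trurskaax {N}; 9:spiabaalm {C}.
Word 1 cannot be V — rule 1 would then fail for every completion. It is N.
Word 2 cannot be V — rule 1 would then fail for every completion. It is N.
Word 5 cannot be C — rule 4 would then fail for every completion. It is V.
Word 6 cannot be C — rule 4 would then fail for every completion. It is V.
Word 7 cannot be C — rule 3 would then fail for every completion. It is V.
The only consistent sequence is: N N N N V V V N C.
Check: rule 1 ✓; rule 2 ✓; rule 3 ✓; rule 4 ✓.

N N N N V V V N C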